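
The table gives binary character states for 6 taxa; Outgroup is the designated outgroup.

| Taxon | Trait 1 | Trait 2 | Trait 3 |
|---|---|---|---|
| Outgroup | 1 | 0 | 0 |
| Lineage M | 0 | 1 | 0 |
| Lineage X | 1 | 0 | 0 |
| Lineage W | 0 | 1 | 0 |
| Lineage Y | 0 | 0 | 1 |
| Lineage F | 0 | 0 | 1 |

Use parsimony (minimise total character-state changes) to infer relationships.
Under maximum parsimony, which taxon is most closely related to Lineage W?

Character polarity is set by the outgroup: the derived state is whichever differs from the outgroup's state, so for Trait 1 the derived state is '0', and for the remaining characters it is '1'.
Trait 1: derived state '0' in Lineage F, Lineage M, Lineage W, and Lineage Y only — synapomorphy for {Lineage F, Lineage M, Lineage W, Lineage Y}.
Trait 2: derived state '1' in Lineage M and Lineage W only — synapomorphy for {Lineage M, Lineage W}.
Trait 3: derived state '1' in Lineage F and Lineage Y only — synapomorphy for {Lineage F, Lineage Y}.
Most parsimonious ingroup topology: (((Lineage M,Lineage W),(Lineage Y,Lineage F)),Lineage X).
Lineage W and Lineage M form a cherry on this tree, so they are sister taxa.

Lineage M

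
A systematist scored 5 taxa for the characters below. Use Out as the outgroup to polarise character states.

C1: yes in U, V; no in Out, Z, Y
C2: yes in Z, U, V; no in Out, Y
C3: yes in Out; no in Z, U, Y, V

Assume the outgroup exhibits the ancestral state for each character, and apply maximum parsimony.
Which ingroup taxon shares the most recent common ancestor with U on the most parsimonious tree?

Character polarity is set by the outgroup: the derived state is whichever differs from the outgroup's state, so for C3 the derived state is 'no', and for the remaining characters it is 'yes'.
C1 (derived state 'yes') is shared by U and V — a synapomorphy uniting that clade.
C2 (derived state 'yes') is shared by U, V, and Z — a synapomorphy uniting that clade.
All ingroup taxa share the derived state 'no' for C3; it defines the ingroup but does not resolve relationships within it.
Most parsimonious ingroup topology: ((Z,(U,V)),Y).
U and V form a cherry on this tree, so they are sister taxa.

V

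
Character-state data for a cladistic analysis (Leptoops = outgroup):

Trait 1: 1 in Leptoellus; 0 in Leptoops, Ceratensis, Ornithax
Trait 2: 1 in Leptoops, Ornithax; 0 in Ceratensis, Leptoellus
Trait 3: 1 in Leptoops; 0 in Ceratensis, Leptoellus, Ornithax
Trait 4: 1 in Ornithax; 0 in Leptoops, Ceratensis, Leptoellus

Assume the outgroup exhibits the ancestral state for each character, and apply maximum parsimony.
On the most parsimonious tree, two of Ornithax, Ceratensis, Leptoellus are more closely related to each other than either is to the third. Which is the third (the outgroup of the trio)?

Character polarity is set by the outgroup: the derived state is whichever differs from the outgroup's state, so for Trait 2, Trait 3 the derived state is '0', and for the remaining characters it is '1'.
Trait 1: derived state '1' in Leptoellus only — an autapomorphy, so it tells us nothing about relationships among taxa.
Trait 2: derived state '0' in Ceratensis and Leptoellus only — synapomorphy for {Ceratensis, Leptoellus}.
All ingroup taxa share the derived state '0' for Trait 3; it defines the ingroup but does not resolve relationships within it.
Trait 4 (derived state '1') is unique to Ornithax (autapomorphy; uninformative for grouping).
Most parsimonious ingroup topology: ((Ceratensis,Leptoellus),Ornithax).
Ceratensis and Leptoellus share a more recent common ancestor with each other than either does with Ornithax, so Ornithax is the least closely related of the three.

Ornithax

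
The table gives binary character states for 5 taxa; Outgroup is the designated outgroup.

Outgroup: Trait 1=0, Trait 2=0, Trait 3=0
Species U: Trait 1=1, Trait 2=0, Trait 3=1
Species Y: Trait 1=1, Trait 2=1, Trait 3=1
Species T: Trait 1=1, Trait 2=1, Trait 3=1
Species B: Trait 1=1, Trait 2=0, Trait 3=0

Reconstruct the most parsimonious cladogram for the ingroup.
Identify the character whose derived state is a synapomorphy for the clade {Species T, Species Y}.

The outgroup has state '0' for every character, so '1' is the derived state throughout.
All ingroup taxa share the derived state '1' for Trait 1; it defines the ingroup but does not resolve relationships within it.
Trait 2: derived state '1' in Species T and Species Y only — synapomorphy for {Species T, Species Y}.
Trait 3: derived state '1' in Species T, Species U, and Species Y only — synapomorphy for {Species T, Species U, Species Y}.
Most parsimonious ingroup topology: ((Species U,(Species Y,Species T)),Species B).
The clade {Species T, Species Y} is supported by Trait 2: its derived state '1' occurs in exactly those taxa and in no other taxon (including the outgroup).

Trait 2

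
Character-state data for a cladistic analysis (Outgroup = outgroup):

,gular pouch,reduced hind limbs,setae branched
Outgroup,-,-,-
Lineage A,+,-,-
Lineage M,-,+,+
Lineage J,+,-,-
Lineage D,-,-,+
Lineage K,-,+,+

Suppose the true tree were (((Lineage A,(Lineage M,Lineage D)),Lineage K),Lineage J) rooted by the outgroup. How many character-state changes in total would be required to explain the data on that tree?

Map each character onto (((Lineage A,(Lineage M,Lineage D)),Lineage K),Lineage J) (rooted by Outgroup) and count the minimum state changes it requires (Fitch parsimony):
gular pouch: 2; reduced hind limbs: 2; setae branched: 2.
Total tree length = 6.

6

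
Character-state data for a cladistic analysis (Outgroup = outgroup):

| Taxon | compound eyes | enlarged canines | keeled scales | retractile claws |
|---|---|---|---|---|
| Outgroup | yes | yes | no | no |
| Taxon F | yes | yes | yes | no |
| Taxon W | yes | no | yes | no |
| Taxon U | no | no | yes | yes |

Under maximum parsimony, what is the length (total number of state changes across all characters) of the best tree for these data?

4

Character polarity is set by the outgroup: the derived state is whichever differs from the outgroup's state, so for compound eyes, enlarged canines the derived state is 'no', and for the remaining characters it is 'yes'.
compound eyes: derived state 'no' in Taxon U only — an autapomorphy, so it tells us nothing about relationships among taxa.
enlarged canines (derived state 'no') is shared by Taxon U and Taxon W — a synapomorphy uniting that clade.
keeled scales (derived state 'yes') is shared by all ingroup taxa — unites the whole ingroup.
retractile claws: derived state 'yes' in Taxon U only — an autapomorphy, so it tells us nothing about relationships among taxa.
Most parsimonious ingroup topology: (Taxon F,(Taxon W,Taxon U)).
Changes per character on this tree: compound eyes: 1; enlarged canines: 1; keeled scales: 1; retractile claws: 1.
Total = 4.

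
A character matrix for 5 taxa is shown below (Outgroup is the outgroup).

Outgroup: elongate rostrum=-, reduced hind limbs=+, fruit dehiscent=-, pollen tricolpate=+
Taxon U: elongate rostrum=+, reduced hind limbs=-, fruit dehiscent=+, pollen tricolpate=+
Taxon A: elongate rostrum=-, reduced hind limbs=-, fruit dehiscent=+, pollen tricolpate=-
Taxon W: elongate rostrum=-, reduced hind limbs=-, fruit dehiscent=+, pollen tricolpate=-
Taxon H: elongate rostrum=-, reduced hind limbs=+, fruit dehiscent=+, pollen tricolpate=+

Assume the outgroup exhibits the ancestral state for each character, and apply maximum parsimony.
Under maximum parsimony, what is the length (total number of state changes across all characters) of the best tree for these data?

4

Character polarity is set by the outgroup: the derived state is whichever differs from the outgroup's state, so for reduced hind limbs, pollen tricolpate the derived state is '-', and for the remaining characters it is '+'.
elongate rostrum: derived state '+' in Taxon U only — an autapomorphy, so it tells us nothing about relationships among taxa.
reduced hind limbs (derived state '-') is shared by Taxon A, Taxon U, and Taxon W — a synapomorphy uniting that clade.
fruit dehiscent (derived state '+') is shared by all ingroup taxa — unites the whole ingroup.
Only Taxon A and Taxon W show the derived state '-' for pollen tricolpate, supporting them as a clade.
Most parsimonious ingroup topology: ((Taxon U,(Taxon A,Taxon W)),Taxon H).
Changes per character on this tree: elongate rostrum: 1; reduced hind limbs: 1; fruit dehiscent: 1; pollen tricolpate: 1.
Total = 4.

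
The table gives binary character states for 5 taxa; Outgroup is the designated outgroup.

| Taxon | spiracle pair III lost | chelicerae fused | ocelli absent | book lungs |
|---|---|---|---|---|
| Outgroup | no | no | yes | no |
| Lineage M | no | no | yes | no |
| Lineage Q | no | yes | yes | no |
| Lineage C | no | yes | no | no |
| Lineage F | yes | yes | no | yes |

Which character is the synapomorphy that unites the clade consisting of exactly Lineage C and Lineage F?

Character polarity is set by the outgroup: the derived state is whichever differs from the outgroup's state, so for ocelli absent the derived state is 'no', and for the remaining characters it is 'yes'.
spiracle pair III lost (derived state 'yes') is unique to Lineage F (autapomorphy; uninformative for grouping).
chelicerae fused (derived state 'yes') is shared by Lineage C, Lineage F, and Lineage Q — a synapomorphy uniting that clade.
ocelli absent: derived state 'no' in Lineage C and Lineage F only — synapomorphy for {Lineage C, Lineage F}.
book lungs: derived state 'yes' in Lineage F only — an autapomorphy, so it tells us nothing about relationships among taxa.
Most parsimonious ingroup topology: (Lineage M,(Lineage Q,(Lineage C,Lineage F))).
The clade {Lineage C, Lineage F} is supported by ocelli absent: its derived state 'no' occurs in exactly those taxa and in no other taxon (including the outgroup).

ocelli absent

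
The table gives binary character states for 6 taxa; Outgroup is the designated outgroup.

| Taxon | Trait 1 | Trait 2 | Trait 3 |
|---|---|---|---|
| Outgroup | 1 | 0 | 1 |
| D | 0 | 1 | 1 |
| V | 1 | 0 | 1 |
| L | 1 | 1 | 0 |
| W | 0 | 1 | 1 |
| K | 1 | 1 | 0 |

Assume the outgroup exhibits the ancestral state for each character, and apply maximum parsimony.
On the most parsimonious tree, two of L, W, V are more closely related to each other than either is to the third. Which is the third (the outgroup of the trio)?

Character polarity is set by the outgroup: the derived state is whichever differs from the outgroup's state, so for Trait 1, Trait 3 the derived state is '0', and for the remaining characters it is '1'.
Trait 1: derived state '0' in D and W only — synapomorphy for {D, W}.
Only D, K, L, and W show the derived state '1' for Trait 2, supporting them as a clade.
Trait 3 (derived state '0') is shared by K and L — a synapomorphy uniting that clade.
Most parsimonious ingroup topology: (((D,W),(L,K)),V).
W and L share a more recent common ancestor with each other than either does with V, so V is the least closely related of the three.

V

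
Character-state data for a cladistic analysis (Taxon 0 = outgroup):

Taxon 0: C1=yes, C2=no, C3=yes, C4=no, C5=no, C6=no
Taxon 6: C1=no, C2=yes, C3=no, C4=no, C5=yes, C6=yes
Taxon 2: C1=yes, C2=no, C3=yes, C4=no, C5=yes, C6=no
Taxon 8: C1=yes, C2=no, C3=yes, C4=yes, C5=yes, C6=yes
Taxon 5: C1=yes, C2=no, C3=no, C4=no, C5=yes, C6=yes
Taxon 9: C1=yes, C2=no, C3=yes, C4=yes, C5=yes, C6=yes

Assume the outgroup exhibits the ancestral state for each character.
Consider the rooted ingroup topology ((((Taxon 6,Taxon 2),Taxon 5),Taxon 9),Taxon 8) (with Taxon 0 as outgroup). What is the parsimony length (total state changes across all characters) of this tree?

Map each character onto ((((Taxon 6,Taxon 2),Taxon 5),Taxon 9),Taxon 8) (rooted by Taxon 0) and count the minimum state changes it requires (Fitch parsimony):
C1: 1; C2: 1; C3: 2; C4: 2; C5: 1; C6: 2.
Total tree length = 9.

9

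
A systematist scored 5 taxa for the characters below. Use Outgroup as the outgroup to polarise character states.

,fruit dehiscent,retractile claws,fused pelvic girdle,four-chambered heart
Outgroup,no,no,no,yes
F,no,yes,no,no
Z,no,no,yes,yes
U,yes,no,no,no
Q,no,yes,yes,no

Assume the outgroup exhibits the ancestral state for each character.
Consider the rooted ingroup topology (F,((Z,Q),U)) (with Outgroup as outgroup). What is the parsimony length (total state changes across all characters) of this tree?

Map each character onto (F,((Z,Q),U)) (rooted by Outgroup) and count the minimum state changes it requires (Fitch parsimony):
fruit dehiscent: 1; retractile claws: 2; fused pelvic girdle: 1; four-chambered heart: 2.
Total tree length = 6.

6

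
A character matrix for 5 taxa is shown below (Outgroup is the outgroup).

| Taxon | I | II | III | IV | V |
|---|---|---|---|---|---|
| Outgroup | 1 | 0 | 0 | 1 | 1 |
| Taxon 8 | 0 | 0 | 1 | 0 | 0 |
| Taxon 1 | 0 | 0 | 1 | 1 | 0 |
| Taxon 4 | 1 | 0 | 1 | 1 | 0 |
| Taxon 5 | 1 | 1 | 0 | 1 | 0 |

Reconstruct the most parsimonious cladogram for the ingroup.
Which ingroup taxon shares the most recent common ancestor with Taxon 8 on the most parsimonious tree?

Taxon 1

Character polarity is set by the outgroup: the derived state is whichever differs from the outgroup's state, so for I, IV, V the derived state is '0', and for the remaining characters it is '1'.
I: derived state '0' in Taxon 1 and Taxon 8 only — synapomorphy for {Taxon 1, Taxon 8}.
II: derived state '1' in Taxon 5 only — an autapomorphy, so it tells us nothing about relationships among taxa.
III: derived state '1' in Taxon 1, Taxon 4, and Taxon 8 only — synapomorphy for {Taxon 1, Taxon 4, Taxon 8}.
IV (derived state '0') is unique to Taxon 8 (autapomorphy; uninformative for grouping).
V (derived state '0') is shared by all ingroup taxa — unites the whole ingroup.
Most parsimonious ingroup topology: (((Taxon 8,Taxon 1),Taxon 4),Taxon 5).
Taxon 8 and Taxon 1 form a cherry on this tree, so they are sister taxa.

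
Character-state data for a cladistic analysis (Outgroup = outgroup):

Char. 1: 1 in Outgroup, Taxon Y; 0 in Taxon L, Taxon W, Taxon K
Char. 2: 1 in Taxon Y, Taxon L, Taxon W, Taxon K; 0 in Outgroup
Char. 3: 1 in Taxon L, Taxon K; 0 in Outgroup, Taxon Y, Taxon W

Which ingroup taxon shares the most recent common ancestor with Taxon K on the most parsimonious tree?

Character polarity is set by the outgroup: the derived state is whichever differs from the outgroup's state, so for Char. 1 the derived state is '0', and for the remaining characters it is '1'.
Char. 1 (derived state '0') is shared by Taxon K, Taxon L, and Taxon W — a synapomorphy uniting that clade.
All ingroup taxa share the derived state '1' for Char. 2; it defines the ingroup but does not resolve relationships within it.
Char. 3 (derived state '1') is shared by Taxon K and Taxon L — a synapomorphy uniting that clade.
Most parsimonious ingroup topology: (Taxon Y,((Taxon L,Taxon K),Taxon W)).
Taxon K and Taxon L form a cherry on this tree, so they are sister taxa.

Taxon L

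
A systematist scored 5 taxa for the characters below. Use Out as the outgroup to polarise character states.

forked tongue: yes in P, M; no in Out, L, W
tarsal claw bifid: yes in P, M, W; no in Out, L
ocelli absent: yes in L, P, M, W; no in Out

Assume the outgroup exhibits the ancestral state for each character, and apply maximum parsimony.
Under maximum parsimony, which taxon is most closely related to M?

The outgroup has state 'no' for every character, so 'yes' is the derived state throughout.
Only M and P show the derived state 'yes' for forked tongue, supporting them as a clade.
tarsal claw bifid: derived state 'yes' in M, P, and W only — synapomorphy for {M, P, W}.
ocelli absent (derived state 'yes') is shared by all ingroup taxa — unites the whole ingroup.
Most parsimonious ingroup topology: (L,((P,M),W)).
M and P form a cherry on this tree, so they are sister taxa.

P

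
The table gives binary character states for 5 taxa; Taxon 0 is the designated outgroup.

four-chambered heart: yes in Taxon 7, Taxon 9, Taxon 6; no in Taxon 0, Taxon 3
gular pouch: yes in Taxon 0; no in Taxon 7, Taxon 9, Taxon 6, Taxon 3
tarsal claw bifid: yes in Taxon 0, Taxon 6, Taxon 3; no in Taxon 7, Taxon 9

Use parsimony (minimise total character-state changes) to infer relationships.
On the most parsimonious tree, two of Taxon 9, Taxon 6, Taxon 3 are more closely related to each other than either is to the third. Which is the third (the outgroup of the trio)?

Character polarity is set by the outgroup: the derived state is whichever differs from the outgroup's state, so for gular pouch, tarsal claw bifid the derived state is 'no', and for the remaining characters it is 'yes'.
four-chambered heart (derived state 'yes') is shared by Taxon 6, Taxon 7, and Taxon 9 — a synapomorphy uniting that clade.
gular pouch (derived state 'no') is shared by all ingroup taxa — unites the whole ingroup.
tarsal claw bifid: derived state 'no' in Taxon 7 and Taxon 9 only — synapomorphy for {Taxon 7, Taxon 9}.
Most parsimonious ingroup topology: (((Taxon 7,Taxon 9),Taxon 6),Taxon 3).
Taxon 6 and Taxon 9 share a more recent common ancestor with each other than either does with Taxon 3, so Taxon 3 is the least closely related of the three.

Taxon 3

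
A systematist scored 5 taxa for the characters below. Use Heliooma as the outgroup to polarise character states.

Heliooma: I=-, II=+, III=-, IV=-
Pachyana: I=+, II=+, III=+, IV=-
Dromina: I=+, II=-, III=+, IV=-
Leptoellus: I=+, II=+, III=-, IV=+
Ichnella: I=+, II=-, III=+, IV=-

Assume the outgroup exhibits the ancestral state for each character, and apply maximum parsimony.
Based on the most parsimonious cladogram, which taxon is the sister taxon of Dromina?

Character polarity is set by the outgroup: the derived state is whichever differs from the outgroup's state, so for II the derived state is '-', and for the remaining characters it is '+'.
I (derived state '+') is shared by all ingroup taxa — unites the whole ingroup.
II: derived state '-' in Dromina and Ichnella only — synapomorphy for {Dromina, Ichnella}.
III: derived state '+' in Dromina, Ichnella, and Pachyana only — synapomorphy for {Dromina, Ichnella, Pachyana}.
IV: derived state '+' in Leptoellus only — an autapomorphy, so it tells us nothing about relationships among taxa.
Most parsimonious ingroup topology: ((Pachyana,(Dromina,Ichnella)),Leptoellus).
Dromina and Ichnella form a cherry on this tree, so they are sister taxa.

Ichnella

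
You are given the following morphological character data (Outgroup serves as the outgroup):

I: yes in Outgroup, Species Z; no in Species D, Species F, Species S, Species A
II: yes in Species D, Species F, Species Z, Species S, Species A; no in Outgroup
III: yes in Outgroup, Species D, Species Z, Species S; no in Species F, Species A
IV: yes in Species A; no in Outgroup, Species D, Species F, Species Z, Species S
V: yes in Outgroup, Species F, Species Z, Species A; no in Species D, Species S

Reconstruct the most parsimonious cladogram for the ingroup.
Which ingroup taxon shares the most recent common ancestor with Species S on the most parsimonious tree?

Character polarity is set by the outgroup: the derived state is whichever differs from the outgroup's state, so for I, III, V the derived state is 'no', and for the remaining characters it is 'yes'.
I (derived state 'no') is shared by Species A, Species D, Species F, and Species S — a synapomorphy uniting that clade.
All ingroup taxa share the derived state 'yes' for II; it defines the ingroup but does not resolve relationships within it.
Only Species A and Species F show the derived state 'no' for III, supporting them as a clade.
IV: derived state 'yes' in Species A only — an autapomorphy, so it tells us nothing about relationships among taxa.
V (derived state 'no') is shared by Species D and Species S — a synapomorphy uniting that clade.
Most parsimonious ingroup topology: (((Species D,Species S),(Species F,Species A)),Species Z).
Species S and Species D form a cherry on this tree, so they are sister taxa.

Species D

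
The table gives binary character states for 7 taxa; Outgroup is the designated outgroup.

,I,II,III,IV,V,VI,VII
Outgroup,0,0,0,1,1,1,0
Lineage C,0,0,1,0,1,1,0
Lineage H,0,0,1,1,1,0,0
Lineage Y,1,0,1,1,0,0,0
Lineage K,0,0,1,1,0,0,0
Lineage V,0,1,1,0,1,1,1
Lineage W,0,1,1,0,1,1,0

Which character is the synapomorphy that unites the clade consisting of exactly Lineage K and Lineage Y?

V

Character polarity is set by the outgroup: the derived state is whichever differs from the outgroup's state, so for IV, V, VI the derived state is '0', and for the remaining characters it is '1'.
I: derived state '1' in Lineage Y only — an autapomorphy, so it tells us nothing about relationships among taxa.
Only Lineage V and Lineage W show the derived state '1' for II, supporting them as a clade.
All ingroup taxa share the derived state '1' for III; it defines the ingroup but does not resolve relationships within it.
Only Lineage C, Lineage V, and Lineage W show the derived state '0' for IV, supporting them as a clade.
V: derived state '0' in Lineage K and Lineage Y only — synapomorphy for {Lineage K, Lineage Y}.
Only Lineage H, Lineage K, and Lineage Y show the derived state '0' for VI, supporting them as a clade.
VII: derived state '1' in Lineage V only — an autapomorphy, so it tells us nothing about relationships among taxa.
Most parsimonious ingroup topology: ((Lineage C,(Lineage V,Lineage W)),(Lineage H,(Lineage Y,Lineage K))).
The clade {Lineage K, Lineage Y} is supported by V: its derived state '0' occurs in exactly those taxa and in no other taxon (including the outgroup).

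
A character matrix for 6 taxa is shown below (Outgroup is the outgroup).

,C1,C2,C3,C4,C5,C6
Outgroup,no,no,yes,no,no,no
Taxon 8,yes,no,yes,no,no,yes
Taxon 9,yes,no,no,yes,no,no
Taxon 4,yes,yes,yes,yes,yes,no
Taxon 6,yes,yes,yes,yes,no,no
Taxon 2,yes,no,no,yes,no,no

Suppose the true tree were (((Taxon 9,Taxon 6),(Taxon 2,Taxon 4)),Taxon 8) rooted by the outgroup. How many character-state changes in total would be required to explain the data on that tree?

Map each character onto (((Taxon 9,Taxon 6),(Taxon 2,Taxon 4)),Taxon 8) (rooted by Outgroup) and count the minimum state changes it requires (Fitch parsimony):
C1: 1; C2: 2; C3: 2; C4: 1; C5: 1; C6: 1.
Total tree length = 8.

8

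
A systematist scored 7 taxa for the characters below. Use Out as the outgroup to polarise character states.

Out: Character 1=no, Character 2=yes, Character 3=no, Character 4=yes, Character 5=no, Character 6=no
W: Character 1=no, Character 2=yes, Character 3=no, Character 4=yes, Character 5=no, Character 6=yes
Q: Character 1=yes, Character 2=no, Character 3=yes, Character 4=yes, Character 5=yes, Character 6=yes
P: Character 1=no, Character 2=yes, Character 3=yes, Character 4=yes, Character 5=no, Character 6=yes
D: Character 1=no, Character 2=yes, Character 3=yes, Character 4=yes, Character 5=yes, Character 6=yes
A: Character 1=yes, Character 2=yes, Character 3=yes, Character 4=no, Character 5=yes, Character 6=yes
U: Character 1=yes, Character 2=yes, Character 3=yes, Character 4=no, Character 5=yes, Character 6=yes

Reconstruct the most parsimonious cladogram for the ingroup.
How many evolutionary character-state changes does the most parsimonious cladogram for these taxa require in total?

Character polarity is set by the outgroup: the derived state is whichever differs from the outgroup's state, so for Character 2, Character 4 the derived state is 'no', and for the remaining characters it is 'yes'.
Character 1 (derived state 'yes') is shared by A, Q, and U — a synapomorphy uniting that clade.
Character 2 (derived state 'no') is unique to Q (autapomorphy; uninformative for grouping).
Character 3 (derived state 'yes') is shared by A, D, P, Q, and U — a synapomorphy uniting that clade.
Character 4: derived state 'no' in A and U only — synapomorphy for {A, U}.
Character 5 (derived state 'yes') is shared by A, D, Q, and U — a synapomorphy uniting that clade.
All ingroup taxa share the derived state 'yes' for Character 6; it defines the ingroup but does not resolve relationships within it.
Most parsimonious ingroup topology: (W,(((Q,(A,U)),D),P)).
Changes per character on this tree: Character 1: 1; Character 2: 1; Character 3: 1; Character 4: 1; Character 5: 1; Character 6: 1.
Total = 6.

6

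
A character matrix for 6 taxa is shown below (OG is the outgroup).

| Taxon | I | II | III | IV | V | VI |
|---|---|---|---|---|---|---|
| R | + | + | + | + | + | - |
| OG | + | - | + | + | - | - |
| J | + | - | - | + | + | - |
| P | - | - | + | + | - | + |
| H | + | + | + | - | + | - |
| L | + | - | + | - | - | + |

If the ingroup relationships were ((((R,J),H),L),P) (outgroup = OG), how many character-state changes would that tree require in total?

9

Map each character onto ((((R,J),H),L),P) (rooted by OG) and count the minimum state changes it requires (Fitch parsimony):
I: 1; II: 2; III: 1; IV: 2; V: 1; VI: 2.
Total tree length = 9.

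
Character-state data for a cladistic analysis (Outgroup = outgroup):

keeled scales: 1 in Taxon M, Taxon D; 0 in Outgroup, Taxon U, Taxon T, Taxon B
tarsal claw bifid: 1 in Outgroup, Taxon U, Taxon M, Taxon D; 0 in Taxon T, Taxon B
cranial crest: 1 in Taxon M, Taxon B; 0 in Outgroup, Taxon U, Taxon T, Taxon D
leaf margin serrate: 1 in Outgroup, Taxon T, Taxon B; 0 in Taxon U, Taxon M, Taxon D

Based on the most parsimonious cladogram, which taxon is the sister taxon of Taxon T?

Character polarity is set by the outgroup: the derived state is whichever differs from the outgroup's state, so for tarsal claw bifid, leaf margin serrate the derived state is '0', and for the remaining characters it is '1'.
keeled scales (derived state '1') is shared by Taxon D and Taxon M — a synapomorphy uniting that clade.
tarsal claw bifid: derived state '0' in Taxon B and Taxon T only — synapomorphy for {Taxon B, Taxon T}.
cranial crest groups Taxon B and Taxon M, which is incompatible with the clades supported by the remaining characters; treating it as convergent (homoplasy) costs fewer steps than any alternative tree.
leaf margin serrate (derived state '0') is shared by Taxon D, Taxon M, and Taxon U — a synapomorphy uniting that clade.
Most parsimonious ingroup topology: ((Taxon U,(Taxon M,Taxon D)),(Taxon T,Taxon B)).
Taxon T and Taxon B form a cherry on this tree, so they are sister taxa.

Taxon B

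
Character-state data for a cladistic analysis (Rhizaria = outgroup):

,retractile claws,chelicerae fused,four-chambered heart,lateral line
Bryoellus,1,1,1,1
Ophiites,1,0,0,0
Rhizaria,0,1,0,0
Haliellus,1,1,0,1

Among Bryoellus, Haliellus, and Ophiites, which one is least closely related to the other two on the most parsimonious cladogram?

Ophiites

Character polarity is set by the outgroup: the derived state is whichever differs from the outgroup's state, so for chelicerae fused the derived state is '0', and for the remaining characters it is '1'.
retractile claws (derived state '1') is shared by all ingroup taxa — unites the whole ingroup.
chelicerae fused: derived state '0' in Ophiites only — an autapomorphy, so it tells us nothing about relationships among taxa.
four-chambered heart: derived state '1' in Bryoellus only — an autapomorphy, so it tells us nothing about relationships among taxa.
lateral line: derived state '1' in Bryoellus and Haliellus only — synapomorphy for {Bryoellus, Haliellus}.
Most parsimonious ingroup topology: ((Haliellus,Bryoellus),Ophiites).
Haliellus and Bryoellus share a more recent common ancestor with each other than either does with Ophiites, so Ophiites is the least closely related of the three.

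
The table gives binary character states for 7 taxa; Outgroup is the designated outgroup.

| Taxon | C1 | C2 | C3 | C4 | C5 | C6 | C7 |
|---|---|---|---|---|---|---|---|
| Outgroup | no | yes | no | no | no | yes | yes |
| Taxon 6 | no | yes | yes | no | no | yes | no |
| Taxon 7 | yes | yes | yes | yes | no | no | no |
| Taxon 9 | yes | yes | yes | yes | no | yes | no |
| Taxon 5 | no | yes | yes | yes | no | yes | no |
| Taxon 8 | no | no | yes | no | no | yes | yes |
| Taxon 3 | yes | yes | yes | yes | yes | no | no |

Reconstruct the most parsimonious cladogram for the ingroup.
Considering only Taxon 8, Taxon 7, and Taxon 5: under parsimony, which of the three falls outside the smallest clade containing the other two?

Taxon 8

Character polarity is set by the outgroup: the derived state is whichever differs from the outgroup's state, so for C2, C6, C7 the derived state is 'no', and for the remaining characters it is 'yes'.
C1 (derived state 'yes') is shared by Taxon 3, Taxon 7, and Taxon 9 — a synapomorphy uniting that clade.
C2: derived state 'no' in Taxon 8 only — an autapomorphy, so it tells us nothing about relationships among taxa.
All ingroup taxa share the derived state 'yes' for C3; it defines the ingroup but does not resolve relationships within it.
C4 (derived state 'yes') is shared by Taxon 3, Taxon 5, Taxon 7, and Taxon 9 — a synapomorphy uniting that clade.
C5 (derived state 'yes') is unique to Taxon 3 (autapomorphy; uninformative for grouping).
C6: derived state 'no' in Taxon 3 and Taxon 7 only — synapomorphy for {Taxon 3, Taxon 7}.
Only Taxon 3, Taxon 5, Taxon 6, Taxon 7, and Taxon 9 show the derived state 'no' for C7, supporting them as a clade.
Most parsimonious ingroup topology: ((Taxon 6,(((Taxon 7,Taxon 3),Taxon 9),Taxon 5)),Taxon 8).
Taxon 7 and Taxon 5 share a more recent common ancestor with each other than either does with Taxon 8, so Taxon 8 is the least closely related of the three.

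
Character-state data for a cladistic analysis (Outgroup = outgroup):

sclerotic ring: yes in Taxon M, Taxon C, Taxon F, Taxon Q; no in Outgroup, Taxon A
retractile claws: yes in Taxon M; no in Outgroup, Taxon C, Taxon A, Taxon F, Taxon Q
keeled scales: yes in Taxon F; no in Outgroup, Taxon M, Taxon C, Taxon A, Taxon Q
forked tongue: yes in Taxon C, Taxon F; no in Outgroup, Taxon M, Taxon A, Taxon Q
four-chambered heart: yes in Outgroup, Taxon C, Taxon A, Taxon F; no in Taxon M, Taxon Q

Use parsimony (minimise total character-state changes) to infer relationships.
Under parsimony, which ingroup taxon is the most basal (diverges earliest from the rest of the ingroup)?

Taxon A

Character polarity is set by the outgroup: the derived state is whichever differs from the outgroup's state, so for four-chambered heart the derived state is 'no', and for the remaining characters it is 'yes'.
Only Taxon C, Taxon F, Taxon M, and Taxon Q show the derived state 'yes' for sclerotic ring, supporting them as a clade.
retractile claws: derived state 'yes' in Taxon M only — an autapomorphy, so it tells us nothing about relationships among taxa.
keeled scales (derived state 'yes') is unique to Taxon F (autapomorphy; uninformative for grouping).
forked tongue (derived state 'yes') is shared by Taxon C and Taxon F — a synapomorphy uniting that clade.
four-chambered heart (derived state 'no') is shared by Taxon M and Taxon Q — a synapomorphy uniting that clade.
Most parsimonious ingroup topology: (((Taxon M,Taxon Q),(Taxon C,Taxon F)),Taxon A).
Taxon A is sister to the clade containing all other ingroup taxa, so it is the earliest-diverging (most basal) ingroup lineage.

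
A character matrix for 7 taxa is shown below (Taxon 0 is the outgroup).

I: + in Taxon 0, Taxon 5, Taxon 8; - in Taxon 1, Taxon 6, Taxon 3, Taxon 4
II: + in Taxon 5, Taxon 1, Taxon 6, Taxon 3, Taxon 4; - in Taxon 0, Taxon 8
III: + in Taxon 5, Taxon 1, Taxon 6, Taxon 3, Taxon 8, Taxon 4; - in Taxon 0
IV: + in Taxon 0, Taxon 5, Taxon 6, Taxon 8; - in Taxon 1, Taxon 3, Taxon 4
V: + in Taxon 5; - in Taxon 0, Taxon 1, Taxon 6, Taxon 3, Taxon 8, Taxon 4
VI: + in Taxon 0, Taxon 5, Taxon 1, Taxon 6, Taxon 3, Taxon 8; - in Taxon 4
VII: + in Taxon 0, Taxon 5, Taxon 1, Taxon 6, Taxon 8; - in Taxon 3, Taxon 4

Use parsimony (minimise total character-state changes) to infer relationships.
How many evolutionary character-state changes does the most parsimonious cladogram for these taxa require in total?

7

Character polarity is set by the outgroup: the derived state is whichever differs from the outgroup's state, so for I, IV, VI, VII the derived state is '-', and for the remaining characters it is '+'.
I: derived state '-' in Taxon 1, Taxon 3, Taxon 4, and Taxon 6 only — synapomorphy for {Taxon 1, Taxon 3, Taxon 4, Taxon 6}.
Only Taxon 1, Taxon 3, Taxon 4, Taxon 5, and Taxon 6 show the derived state '+' for II, supporting them as a clade.
All ingroup taxa share the derived state '+' for III; it defines the ingroup but does not resolve relationships within it.
IV (derived state '-') is shared by Taxon 1, Taxon 3, and Taxon 4 — a synapomorphy uniting that clade.
V (derived state '+') is unique to Taxon 5 (autapomorphy; uninformative for grouping).
VI (derived state '-') is unique to Taxon 4 (autapomorphy; uninformative for grouping).
VII: derived state '-' in Taxon 3 and Taxon 4 only — synapomorphy for {Taxon 3, Taxon 4}.
Most parsimonious ingroup topology: ((Taxon 5,((Taxon 1,(Taxon 3,Taxon 4)),Taxon 6)),Taxon 8).
Changes per character on this tree: I: 1; II: 1; III: 1; IV: 1; V: 1; VI: 1; VII: 1.
Total = 7.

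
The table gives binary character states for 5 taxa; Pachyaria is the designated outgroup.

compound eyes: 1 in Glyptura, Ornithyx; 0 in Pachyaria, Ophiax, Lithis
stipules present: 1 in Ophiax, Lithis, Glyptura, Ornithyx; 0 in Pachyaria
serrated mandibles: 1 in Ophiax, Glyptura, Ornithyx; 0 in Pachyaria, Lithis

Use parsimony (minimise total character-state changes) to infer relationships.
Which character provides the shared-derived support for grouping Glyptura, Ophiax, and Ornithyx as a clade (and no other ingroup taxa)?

serrated mandibles

The outgroup has state '0' for every character, so '1' is the derived state throughout.
Only Glyptura and Ornithyx show the derived state '1' for compound eyes, supporting them as a clade.
stipules present (derived state '1') is shared by all ingroup taxa — unites the whole ingroup.
serrated mandibles: derived state '1' in Glyptura, Ophiax, and Ornithyx only — synapomorphy for {Glyptura, Ophiax, Ornithyx}.
Most parsimonious ingroup topology: ((Ophiax,(Glyptura,Ornithyx)),Lithis).
The clade {Glyptura, Ophiax, Ornithyx} is supported by serrated mandibles: its derived state '1' occurs in exactly those taxa and in no other taxon (including the outgroup).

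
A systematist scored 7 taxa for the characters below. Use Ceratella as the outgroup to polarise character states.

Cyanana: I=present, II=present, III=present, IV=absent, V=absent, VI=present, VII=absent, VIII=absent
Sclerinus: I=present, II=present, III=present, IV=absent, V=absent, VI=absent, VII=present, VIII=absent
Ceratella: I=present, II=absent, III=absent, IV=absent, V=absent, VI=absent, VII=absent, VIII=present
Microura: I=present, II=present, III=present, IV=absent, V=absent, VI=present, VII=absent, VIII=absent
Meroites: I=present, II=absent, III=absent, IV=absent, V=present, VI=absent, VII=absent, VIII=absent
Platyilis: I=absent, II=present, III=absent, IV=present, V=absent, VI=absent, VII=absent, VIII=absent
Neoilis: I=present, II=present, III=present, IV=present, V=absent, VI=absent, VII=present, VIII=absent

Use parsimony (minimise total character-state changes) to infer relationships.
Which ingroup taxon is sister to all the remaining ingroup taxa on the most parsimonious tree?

Character polarity is set by the outgroup: the derived state is whichever differs from the outgroup's state, so for I, VIII the derived state is 'absent', and for the remaining characters it is 'present'.
I (derived state 'absent') is unique to Platyilis (autapomorphy; uninformative for grouping).
II (derived state 'present') is shared by Cyanana, Microura, Neoilis, Platyilis, and Sclerinus — a synapomorphy uniting that clade.
III (derived state 'present') is shared by Cyanana, Microura, Neoilis, and Sclerinus — a synapomorphy uniting that clade.
IV (state 'present') occurs in Neoilis and Platyilis but conflicts with the nesting implied by the other characters — most parsimoniously interpreted as homoplasy.
V: derived state 'present' in Meroites only — an autapomorphy, so it tells us nothing about relationships among taxa.
Only Cyanana and Microura show the derived state 'present' for VI, supporting them as a clade.
VII: derived state 'present' in Neoilis and Sclerinus only — synapomorphy for {Neoilis, Sclerinus}.
VIII (derived state 'absent') is shared by all ingroup taxa — unites the whole ingroup.
Most parsimonious ingroup topology: ((((Neoilis,Sclerinus),(Microura,Cyanana)),Platyilis),Meroites).
Meroites is sister to the clade containing all other ingroup taxa, so it is the earliest-diverging (most basal) ingroup lineage.

Meroites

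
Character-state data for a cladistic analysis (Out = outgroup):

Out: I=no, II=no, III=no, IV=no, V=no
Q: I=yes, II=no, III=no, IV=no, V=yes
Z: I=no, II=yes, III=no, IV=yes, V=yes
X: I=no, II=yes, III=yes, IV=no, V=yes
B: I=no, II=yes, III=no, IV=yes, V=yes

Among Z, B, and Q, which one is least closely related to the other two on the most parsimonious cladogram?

Q

The outgroup has state 'no' for every character, so 'yes' is the derived state throughout.
I: derived state 'yes' in Q only — an autapomorphy, so it tells us nothing about relationships among taxa.
II (derived state 'yes') is shared by B, X, and Z — a synapomorphy uniting that clade.
III (derived state 'yes') is unique to X (autapomorphy; uninformative for grouping).
Only B and Z show the derived state 'yes' for IV, supporting them as a clade.
V (derived state 'yes') is shared by all ingroup taxa — unites the whole ingroup.
Most parsimonious ingroup topology: (Q,((Z,B),X)).
B and Z share a more recent common ancestor with each other than either does with Q, so Q is the least closely related of the three.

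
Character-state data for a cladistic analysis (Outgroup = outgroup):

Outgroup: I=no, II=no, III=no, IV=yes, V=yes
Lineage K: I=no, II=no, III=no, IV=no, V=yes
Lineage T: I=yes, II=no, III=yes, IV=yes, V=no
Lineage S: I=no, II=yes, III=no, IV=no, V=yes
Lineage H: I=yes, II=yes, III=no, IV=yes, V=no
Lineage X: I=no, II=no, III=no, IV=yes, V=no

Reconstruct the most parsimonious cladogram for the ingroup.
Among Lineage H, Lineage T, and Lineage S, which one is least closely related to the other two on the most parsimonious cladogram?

Character polarity is set by the outgroup: the derived state is whichever differs from the outgroup's state, so for IV, V the derived state is 'no', and for the remaining characters it is 'yes'.
Only Lineage H and Lineage T show the derived state 'yes' for I, supporting them as a clade.
II (state 'yes') occurs in Lineage H and Lineage S but conflicts with the nesting implied by the other characters — most parsimoniously interpreted as homoplasy.
III (derived state 'yes') is unique to Lineage T (autapomorphy; uninformative for grouping).
IV: derived state 'no' in Lineage K and Lineage S only — synapomorphy for {Lineage K, Lineage S}.
Only Lineage H, Lineage T, and Lineage X show the derived state 'no' for V, supporting them as a clade.
Most parsimonious ingroup topology: ((Lineage K,Lineage S),((Lineage T,Lineage H),Lineage X)).
Lineage H and Lineage T share a more recent common ancestor with each other than either does with Lineage S, so Lineage S is the least closely related of the three.

Lineage S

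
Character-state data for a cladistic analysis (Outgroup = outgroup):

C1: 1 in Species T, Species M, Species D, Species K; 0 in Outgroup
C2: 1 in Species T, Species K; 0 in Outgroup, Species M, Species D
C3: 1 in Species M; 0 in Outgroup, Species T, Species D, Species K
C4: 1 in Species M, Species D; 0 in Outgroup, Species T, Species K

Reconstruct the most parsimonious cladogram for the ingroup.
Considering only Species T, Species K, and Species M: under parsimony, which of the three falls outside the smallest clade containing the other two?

Species M

The outgroup has state '0' for every character, so '1' is the derived state throughout.
All ingroup taxa share the derived state '1' for C1; it defines the ingroup but does not resolve relationships within it.
Only Species K and Species T show the derived state '1' for C2, supporting them as a clade.
C3: derived state '1' in Species M only — an autapomorphy, so it tells us nothing about relationships among taxa.
Only Species D and Species M show the derived state '1' for C4, supporting them as a clade.
Most parsimonious ingroup topology: ((Species T,Species K),(Species M,Species D)).
Species K and Species T share a more recent common ancestor with each other than either does with Species M, so Species M is the least closely related of the three.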